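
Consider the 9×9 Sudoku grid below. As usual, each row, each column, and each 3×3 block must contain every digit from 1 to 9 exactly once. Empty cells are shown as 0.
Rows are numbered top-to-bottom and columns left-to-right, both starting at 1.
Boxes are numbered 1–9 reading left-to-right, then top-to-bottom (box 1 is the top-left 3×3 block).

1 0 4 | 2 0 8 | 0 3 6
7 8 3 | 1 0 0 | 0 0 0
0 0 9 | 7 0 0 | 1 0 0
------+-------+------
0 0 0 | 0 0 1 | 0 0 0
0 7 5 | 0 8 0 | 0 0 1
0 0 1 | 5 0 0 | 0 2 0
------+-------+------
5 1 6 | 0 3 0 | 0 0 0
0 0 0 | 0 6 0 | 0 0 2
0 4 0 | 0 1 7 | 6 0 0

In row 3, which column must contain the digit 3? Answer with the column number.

6

Consider where 3 can go in row 3.
r3c1 is out (box 1 already has a 3).
r3c2 is out (box 1 already has a 3).
r3c5 is out (column 5 already has a 3).
r3c8 is out (column 8 already has a 3).
r3c9 is out (box 3 already has a 3).
So the only cell in row 3 that can hold 3 is r3c6.
That is column 6.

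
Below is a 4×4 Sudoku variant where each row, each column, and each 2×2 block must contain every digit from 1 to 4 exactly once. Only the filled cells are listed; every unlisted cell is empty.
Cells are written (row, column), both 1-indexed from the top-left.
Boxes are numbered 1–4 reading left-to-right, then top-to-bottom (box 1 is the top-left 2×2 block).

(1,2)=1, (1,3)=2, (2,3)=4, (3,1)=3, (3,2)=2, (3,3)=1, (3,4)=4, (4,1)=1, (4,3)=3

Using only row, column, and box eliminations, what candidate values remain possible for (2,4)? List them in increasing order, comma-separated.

1,3

Row 2 already contains {4}.
Column 4 already contains {4}.
Its 2×2 block (box 2) already contains {2, 4}.
Removing those from 1–4 leaves {1, 3} as the candidates for (2,4).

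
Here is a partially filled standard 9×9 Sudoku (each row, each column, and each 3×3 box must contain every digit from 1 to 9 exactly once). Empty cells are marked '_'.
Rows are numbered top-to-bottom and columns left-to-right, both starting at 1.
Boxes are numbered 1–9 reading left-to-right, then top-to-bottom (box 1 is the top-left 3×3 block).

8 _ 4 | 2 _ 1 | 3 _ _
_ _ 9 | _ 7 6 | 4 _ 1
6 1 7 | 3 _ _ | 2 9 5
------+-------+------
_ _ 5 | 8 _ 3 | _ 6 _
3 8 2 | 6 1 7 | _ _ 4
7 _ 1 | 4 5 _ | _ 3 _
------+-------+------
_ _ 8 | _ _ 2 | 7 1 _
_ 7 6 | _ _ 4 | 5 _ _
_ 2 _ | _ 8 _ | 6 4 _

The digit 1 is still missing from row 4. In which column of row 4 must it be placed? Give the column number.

7

Consider where 1 can go in row 4.
R4C1 is out (box 4 already has a 1).
R4C2 is out (column 2 already has a 1).
R4C5 is out (column 5 already has a 1).
R4C9 is out (column 9 already has a 1).
So the only cell in row 4 that can hold 1 is R4C7.
That is column 7.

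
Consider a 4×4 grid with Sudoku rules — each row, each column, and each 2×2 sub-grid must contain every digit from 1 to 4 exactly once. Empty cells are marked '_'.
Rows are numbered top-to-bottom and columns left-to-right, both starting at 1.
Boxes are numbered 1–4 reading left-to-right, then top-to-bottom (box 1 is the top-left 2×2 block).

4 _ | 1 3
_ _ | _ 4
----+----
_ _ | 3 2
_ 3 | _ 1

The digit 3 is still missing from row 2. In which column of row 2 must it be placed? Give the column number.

Consider where 3 can go in row 2.
R2C2 is out (column 2 already has a 3).
R2C3 is out (column 3 already has a 3).
So the only cell in row 2 that can hold 3 is R2C1.
That is column 1.

1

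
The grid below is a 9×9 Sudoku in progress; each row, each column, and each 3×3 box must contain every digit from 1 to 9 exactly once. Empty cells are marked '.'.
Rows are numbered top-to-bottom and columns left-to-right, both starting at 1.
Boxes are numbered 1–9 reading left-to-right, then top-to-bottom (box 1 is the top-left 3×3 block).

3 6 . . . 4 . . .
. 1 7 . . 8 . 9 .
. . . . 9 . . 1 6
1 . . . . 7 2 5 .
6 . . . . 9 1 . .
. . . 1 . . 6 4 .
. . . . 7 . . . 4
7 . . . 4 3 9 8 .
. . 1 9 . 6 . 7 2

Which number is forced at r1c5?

Cell r1c5 itself could take any of {1, 2, 5} by direct elimination.
Consider where 1 can go in column 5.
r2c5 is out (row 2 already has a 1).
r4c5 is out (row 4 already has a 1).
r5c5 is out (row 5 already has a 1).
r6c5 is out (row 6 already has a 1).
r9c5 is out (row 9 already has a 1).
So the only cell in column 5 that can hold 1 is r1c5.
Therefore r1c5 = 1.

1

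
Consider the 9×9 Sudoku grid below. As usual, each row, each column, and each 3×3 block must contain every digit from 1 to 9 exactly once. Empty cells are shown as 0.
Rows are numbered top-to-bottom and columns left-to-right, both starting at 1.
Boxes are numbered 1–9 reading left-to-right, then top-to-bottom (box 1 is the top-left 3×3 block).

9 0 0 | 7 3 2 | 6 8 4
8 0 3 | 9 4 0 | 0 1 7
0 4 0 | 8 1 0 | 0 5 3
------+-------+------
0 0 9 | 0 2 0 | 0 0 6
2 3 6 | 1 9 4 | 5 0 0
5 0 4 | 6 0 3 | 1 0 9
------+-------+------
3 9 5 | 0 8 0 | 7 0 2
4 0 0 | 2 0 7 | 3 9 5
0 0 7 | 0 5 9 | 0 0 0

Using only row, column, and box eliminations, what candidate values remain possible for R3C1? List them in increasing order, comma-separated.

6,7

Row 3 already contains {1, 3, 4, 5, 8}.
Column 1 already contains {2, 3, 4, 5, 8, 9}.
Its 3×3 block (box 1) already contains {3, 4, 8, 9}.
Removing those from 1–9 leaves {6, 7} as the candidates for R3C1.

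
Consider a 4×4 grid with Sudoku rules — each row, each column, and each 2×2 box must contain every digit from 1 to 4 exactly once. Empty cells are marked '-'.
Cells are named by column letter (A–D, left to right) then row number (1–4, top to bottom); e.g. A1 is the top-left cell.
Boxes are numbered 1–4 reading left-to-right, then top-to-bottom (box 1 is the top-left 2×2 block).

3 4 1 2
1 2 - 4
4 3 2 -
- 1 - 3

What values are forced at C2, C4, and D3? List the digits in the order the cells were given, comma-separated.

3,4,1

For C2:
  Row 2 already contains {1, 2, 4}.
  Column C already contains {1, 2}.
  Its 2×2 block (box 2) already contains {1, 2, 4}.
  The only value from 1–4 not eliminated is 3, so C2 = 3.
For C4:
  Row 4 already contains {1, 3}.
  Column C already contains {1, 2}.
  Its 2×2 block (box 4) already contains {2, 3}.
  The only value from 1–4 not eliminated is 4, so C4 = 4.
For D3:
  Row 3 already contains {2, 3, 4}.
  Column D already contains {2, 3, 4}.
  Its 2×2 block (box 4) already contains {2, 3}.
  The only value from 1–4 not eliminated is 1, so D3 = 1.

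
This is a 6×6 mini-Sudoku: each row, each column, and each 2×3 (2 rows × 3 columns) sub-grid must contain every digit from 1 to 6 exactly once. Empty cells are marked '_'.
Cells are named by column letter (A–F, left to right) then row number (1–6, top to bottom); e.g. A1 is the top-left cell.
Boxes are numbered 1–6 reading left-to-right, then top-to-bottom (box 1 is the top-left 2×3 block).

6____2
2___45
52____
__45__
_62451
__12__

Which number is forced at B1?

4

Cell B1 itself could take any of {1, 3, 4, 5} by direct elimination.
Consider where 4 can go in row 1.
C1 is out (column C already has a 4).
D1 is out (column D already has a 4).
E1 is out (column E already has a 4).
So the only cell in row 1 that can hold 4 is B1.
Therefore B1 = 4.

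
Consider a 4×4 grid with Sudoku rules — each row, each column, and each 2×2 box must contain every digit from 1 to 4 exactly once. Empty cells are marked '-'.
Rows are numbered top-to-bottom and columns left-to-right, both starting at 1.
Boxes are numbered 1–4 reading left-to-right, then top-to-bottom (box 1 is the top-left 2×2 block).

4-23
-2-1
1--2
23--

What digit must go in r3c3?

Cell r3c3 itself could take any of {3, 4} by direct elimination.
Consider where 3 can go in row 3.
r3c2 is out (column 2 already has a 3).
So the only cell in row 3 that can hold 3 is r3c3.
Therefore r3c3 = 3.

3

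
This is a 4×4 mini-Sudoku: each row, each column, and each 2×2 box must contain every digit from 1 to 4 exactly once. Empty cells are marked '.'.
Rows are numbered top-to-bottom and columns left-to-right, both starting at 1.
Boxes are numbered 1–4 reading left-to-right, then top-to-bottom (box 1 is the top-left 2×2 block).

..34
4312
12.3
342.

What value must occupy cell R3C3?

Row 3 already contains {1, 2, 3}.
Column 3 already contains {1, 2, 3}.
Its 2×2 block (box 4) already contains {2, 3}.
The only value from 1–4 not eliminated is 4, so R3C3 = 4.

4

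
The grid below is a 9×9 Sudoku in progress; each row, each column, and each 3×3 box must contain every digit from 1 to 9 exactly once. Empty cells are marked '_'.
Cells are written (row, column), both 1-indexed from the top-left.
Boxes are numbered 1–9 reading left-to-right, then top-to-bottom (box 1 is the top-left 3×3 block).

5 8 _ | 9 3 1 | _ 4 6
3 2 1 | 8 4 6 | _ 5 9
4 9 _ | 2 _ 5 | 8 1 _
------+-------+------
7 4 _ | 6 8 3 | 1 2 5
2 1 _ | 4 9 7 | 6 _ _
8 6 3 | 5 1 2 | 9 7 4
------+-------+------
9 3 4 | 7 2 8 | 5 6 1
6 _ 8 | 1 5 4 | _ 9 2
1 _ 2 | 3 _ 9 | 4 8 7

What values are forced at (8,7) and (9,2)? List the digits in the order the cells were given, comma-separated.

3,5

For (8,7):
  Row 8 already contains {1, 2, 4, 5, 6, 8, 9}.
  Column 7 already contains {1, 4, 5, 6, 8, 9}.
  Its 3×3 block (box 9) already contains {1, 2, 4, 5, 6, 7, 8, 9}.
  The only value from 1–9 not eliminated is 3, so (8,7) = 3.
For (9,2):
  Row 9 already contains {1, 2, 3, 4, 7, 8, 9}.
  Column 2 already contains {1, 2, 3, 4, 6, 8, 9}.
  Its 3×3 block (box 7) already contains {1, 2, 3, 4, 6, 8, 9}.
  The only value from 1–9 not eliminated is 5, so (9,2) = 5.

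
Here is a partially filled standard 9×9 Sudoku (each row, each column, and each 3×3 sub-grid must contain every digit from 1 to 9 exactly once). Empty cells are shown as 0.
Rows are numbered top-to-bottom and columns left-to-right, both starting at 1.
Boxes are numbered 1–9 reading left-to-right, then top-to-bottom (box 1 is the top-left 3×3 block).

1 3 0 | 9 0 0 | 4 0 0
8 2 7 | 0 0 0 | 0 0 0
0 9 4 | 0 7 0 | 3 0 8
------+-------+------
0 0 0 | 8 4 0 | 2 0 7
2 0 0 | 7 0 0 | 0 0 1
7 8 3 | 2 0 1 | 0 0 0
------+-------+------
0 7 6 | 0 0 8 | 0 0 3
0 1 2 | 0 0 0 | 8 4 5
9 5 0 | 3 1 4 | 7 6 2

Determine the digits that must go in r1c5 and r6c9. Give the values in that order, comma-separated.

For r1c5:
  Consider where 8 can go in row 1.
  r1c3 is out (box 1 already has a 8).
  r1c6 is out (column 6 already has a 8).
  r1c8 is out (box 3 already has a 8).
  r1c9 is out (column 9 already has a 8).
  So the only cell in row 1 that can hold 8 is r1c5.
  So r1c5 = 8.
For r6c9:
  Consider where 4 can go in box 6.
  r4c8 is out (row 4 already has a 4).
  r5c7 is out (column 7 already has a 4).
  r5c8 is out (column 8 already has a 4).
  r6c7 is out (column 7 already has a 4).
  r6c8 is out (column 8 already has a 4).
  So the only cell in box 6 that can hold 4 is r6c9.
  So r6c9 = 4.

8,4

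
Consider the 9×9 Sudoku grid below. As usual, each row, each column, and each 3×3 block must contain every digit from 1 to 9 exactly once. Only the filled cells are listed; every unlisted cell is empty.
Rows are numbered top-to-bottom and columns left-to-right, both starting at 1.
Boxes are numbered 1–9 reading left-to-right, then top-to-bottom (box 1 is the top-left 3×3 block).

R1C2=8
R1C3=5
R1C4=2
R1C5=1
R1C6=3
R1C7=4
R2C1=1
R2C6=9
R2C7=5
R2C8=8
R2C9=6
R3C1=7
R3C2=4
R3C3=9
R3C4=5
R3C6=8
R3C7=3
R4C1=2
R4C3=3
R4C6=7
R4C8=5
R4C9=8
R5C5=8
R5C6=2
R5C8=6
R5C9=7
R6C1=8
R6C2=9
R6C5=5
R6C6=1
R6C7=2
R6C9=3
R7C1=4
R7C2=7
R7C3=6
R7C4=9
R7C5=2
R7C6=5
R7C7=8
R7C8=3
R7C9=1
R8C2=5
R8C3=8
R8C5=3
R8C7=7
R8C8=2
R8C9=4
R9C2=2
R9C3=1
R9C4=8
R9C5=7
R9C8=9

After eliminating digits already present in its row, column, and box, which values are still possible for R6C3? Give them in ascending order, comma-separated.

Row 6 already contains {1, 2, 3, 5, 8, 9}.
Column 3 already contains {1, 3, 5, 6, 8, 9}.
Its 3×3 block (box 4) already contains {2, 3, 8, 9}.
Removing those from 1–9 leaves {4, 7} as the candidates for R6C3.

4,7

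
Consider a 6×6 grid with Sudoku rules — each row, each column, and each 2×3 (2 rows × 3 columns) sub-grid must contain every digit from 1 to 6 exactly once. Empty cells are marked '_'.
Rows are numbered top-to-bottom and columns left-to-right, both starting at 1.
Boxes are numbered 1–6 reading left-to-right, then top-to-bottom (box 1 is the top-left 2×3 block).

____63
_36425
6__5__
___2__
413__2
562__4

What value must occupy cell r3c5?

Cell r3c5 itself could take any of {1, 3, 4} by direct elimination.
Consider where 3 can go in row 3.
r3c2 is out (column 2 already has a 3).
r3c3 is out (column 3 already has a 3).
r3c6 is out (column 6 already has a 3).
So the only cell in row 3 that can hold 3 is r3c5.
Therefore r3c5 = 3.

3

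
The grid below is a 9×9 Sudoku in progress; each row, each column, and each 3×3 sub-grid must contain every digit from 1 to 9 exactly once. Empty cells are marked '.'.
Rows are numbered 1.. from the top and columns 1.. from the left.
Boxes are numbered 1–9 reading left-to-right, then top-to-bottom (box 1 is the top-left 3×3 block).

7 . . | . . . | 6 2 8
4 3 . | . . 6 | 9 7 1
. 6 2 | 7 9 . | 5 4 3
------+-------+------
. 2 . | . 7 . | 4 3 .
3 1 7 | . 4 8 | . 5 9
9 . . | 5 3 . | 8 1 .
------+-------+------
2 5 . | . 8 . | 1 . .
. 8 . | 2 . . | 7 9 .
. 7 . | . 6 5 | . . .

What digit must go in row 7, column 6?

7

Cell row 7, column 6 itself could take any of {3, 4, 7, 9} by direct elimination.
Consider where 7 can go in box 8.
row 7, column 4 is out (column 4 already has a 7).
row 8, column 5 is out (row 8 already has a 7).
row 8, column 6 is out (row 8 already has a 7).
row 9, column 4 is out (row 9 already has a 7).
So the only cell in box 8 that can hold 7 is row 7, column 6.
Therefore row 7, column 6 = 7.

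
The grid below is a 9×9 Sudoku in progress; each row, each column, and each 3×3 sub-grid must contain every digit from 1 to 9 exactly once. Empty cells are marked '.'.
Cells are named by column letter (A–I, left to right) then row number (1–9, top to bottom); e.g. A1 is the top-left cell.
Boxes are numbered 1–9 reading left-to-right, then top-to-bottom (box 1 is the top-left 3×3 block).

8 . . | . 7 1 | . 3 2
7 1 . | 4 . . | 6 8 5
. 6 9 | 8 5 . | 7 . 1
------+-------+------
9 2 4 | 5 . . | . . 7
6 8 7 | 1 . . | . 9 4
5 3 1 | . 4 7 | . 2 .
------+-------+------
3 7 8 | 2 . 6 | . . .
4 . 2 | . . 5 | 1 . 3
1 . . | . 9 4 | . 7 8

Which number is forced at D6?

Cell D6 itself could take any of {6, 9} by direct elimination.
Consider where 9 can go in row 6.
G6 is out (box 6 already has a 9).
I6 is out (box 6 already has a 9).
So the only cell in row 6 that can hold 9 is D6.
Therefore D6 = 9.

9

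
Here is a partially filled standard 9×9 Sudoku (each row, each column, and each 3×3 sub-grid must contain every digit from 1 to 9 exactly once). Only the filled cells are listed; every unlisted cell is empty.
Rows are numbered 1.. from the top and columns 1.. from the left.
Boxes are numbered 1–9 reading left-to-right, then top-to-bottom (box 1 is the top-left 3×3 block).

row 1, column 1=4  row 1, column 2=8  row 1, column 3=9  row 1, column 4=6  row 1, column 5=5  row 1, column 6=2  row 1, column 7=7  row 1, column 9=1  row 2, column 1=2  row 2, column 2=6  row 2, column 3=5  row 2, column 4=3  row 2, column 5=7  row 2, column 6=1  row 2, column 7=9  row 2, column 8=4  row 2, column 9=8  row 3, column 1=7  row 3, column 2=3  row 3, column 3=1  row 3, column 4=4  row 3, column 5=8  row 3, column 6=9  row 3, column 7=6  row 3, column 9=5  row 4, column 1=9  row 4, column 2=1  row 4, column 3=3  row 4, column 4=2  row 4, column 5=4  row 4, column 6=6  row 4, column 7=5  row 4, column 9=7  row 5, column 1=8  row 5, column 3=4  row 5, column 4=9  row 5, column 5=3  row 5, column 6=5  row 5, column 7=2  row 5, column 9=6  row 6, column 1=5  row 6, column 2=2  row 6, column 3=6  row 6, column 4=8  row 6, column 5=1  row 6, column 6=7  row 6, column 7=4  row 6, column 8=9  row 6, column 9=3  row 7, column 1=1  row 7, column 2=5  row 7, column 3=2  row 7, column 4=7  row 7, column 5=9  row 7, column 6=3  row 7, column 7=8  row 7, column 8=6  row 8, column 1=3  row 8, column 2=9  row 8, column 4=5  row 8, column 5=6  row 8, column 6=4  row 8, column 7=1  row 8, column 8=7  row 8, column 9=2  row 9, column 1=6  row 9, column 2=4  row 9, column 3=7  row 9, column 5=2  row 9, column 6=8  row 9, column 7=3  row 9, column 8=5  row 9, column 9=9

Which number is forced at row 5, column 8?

1

Row 5 already contains {2, 3, 4, 5, 6, 8, 9}.
Column 8 already contains {4, 5, 6, 7, 9}.
Its 3×3 block (box 6) already contains {2, 3, 4, 5, 6, 7, 9}.
The only value from 1–9 not eliminated is 1, so row 5, column 8 = 1.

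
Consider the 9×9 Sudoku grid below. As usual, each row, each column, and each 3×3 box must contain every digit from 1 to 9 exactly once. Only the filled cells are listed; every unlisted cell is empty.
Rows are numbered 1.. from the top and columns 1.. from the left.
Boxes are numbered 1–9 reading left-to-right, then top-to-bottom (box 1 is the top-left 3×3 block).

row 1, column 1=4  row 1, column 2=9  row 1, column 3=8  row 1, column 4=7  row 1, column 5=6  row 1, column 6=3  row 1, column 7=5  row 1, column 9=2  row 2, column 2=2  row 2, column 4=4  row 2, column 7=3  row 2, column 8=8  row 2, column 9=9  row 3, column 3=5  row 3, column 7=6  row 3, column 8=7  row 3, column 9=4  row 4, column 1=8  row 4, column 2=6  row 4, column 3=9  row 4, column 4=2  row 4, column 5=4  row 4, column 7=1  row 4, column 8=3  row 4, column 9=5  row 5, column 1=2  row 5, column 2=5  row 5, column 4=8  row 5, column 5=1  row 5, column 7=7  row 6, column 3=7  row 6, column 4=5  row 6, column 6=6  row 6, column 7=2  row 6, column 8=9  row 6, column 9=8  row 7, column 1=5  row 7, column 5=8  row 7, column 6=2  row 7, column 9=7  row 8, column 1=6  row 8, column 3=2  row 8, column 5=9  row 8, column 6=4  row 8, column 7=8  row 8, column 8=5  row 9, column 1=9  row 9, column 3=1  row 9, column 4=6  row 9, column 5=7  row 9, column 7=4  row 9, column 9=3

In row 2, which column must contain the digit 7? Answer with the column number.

Consider where 7 can go in row 2.
row 2, column 3 is out (column 3 already has a 7).
row 2, column 5 is out (column 5 already has a 7).
row 2, column 6 is out (box 2 already has a 7).
So the only cell in row 2 that can hold 7 is row 2, column 1.
That is column 1.

1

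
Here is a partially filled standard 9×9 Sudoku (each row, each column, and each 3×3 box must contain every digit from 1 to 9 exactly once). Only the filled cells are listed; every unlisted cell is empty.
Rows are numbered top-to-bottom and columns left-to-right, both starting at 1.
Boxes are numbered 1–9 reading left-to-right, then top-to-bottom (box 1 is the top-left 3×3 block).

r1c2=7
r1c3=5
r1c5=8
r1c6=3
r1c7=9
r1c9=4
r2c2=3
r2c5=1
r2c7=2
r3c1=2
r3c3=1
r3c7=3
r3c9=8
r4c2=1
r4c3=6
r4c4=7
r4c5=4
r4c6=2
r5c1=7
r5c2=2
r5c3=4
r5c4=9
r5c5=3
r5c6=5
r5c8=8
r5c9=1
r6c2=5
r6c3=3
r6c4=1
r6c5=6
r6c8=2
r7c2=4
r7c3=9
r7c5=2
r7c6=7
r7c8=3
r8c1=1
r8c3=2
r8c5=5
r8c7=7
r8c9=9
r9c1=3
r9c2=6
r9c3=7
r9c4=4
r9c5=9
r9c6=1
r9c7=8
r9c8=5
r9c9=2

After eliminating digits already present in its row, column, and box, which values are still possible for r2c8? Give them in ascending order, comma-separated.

6,7

Row 2 already contains {1, 2, 3}.
Column 8 already contains {2, 3, 5, 8}.
Its 3×3 block (box 3) already contains {2, 3, 4, 8, 9}.
Removing those from 1–9 leaves {6, 7} as the candidates for r2c8.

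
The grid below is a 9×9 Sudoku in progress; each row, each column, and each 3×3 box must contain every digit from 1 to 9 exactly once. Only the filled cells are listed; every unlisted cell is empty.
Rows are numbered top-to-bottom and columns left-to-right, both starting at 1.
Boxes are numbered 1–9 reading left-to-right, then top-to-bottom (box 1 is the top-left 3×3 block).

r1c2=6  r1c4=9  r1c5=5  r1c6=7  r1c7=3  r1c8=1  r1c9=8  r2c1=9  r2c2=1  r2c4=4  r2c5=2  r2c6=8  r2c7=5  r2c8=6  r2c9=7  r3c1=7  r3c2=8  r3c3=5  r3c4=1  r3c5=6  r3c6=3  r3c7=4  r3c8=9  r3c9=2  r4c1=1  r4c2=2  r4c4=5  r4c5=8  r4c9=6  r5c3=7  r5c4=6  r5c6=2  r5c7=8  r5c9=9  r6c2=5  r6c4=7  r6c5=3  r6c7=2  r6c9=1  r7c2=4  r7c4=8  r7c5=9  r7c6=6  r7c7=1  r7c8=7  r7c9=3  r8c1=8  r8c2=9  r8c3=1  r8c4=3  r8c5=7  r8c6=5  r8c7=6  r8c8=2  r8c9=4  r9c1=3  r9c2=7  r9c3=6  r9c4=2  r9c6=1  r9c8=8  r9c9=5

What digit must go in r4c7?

Row 4 already contains {1, 2, 5, 6, 8}.
Column 7 already contains {1, 2, 3, 4, 5, 6, 8}.
Its 3×3 block (box 6) already contains {1, 2, 6, 8, 9}.
The only value from 1–9 not eliminated is 7, so r4c7 = 7.

7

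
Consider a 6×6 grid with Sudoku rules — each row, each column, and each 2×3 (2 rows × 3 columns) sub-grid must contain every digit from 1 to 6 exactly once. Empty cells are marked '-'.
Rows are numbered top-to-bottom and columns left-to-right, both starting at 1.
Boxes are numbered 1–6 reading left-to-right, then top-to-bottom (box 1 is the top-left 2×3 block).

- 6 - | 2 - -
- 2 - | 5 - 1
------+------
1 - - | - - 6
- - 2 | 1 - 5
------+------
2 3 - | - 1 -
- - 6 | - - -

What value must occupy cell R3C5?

Cell R3C5 itself could take any of {2, 3, 4} by direct elimination.
Consider where 2 can go in row 3.
R3C2 is out (column 2 already has a 2).
R3C3 is out (column 3 already has a 2).
R3C4 is out (column 4 already has a 2).
So the only cell in row 3 that can hold 2 is R3C5.
Therefore R3C5 = 2.

2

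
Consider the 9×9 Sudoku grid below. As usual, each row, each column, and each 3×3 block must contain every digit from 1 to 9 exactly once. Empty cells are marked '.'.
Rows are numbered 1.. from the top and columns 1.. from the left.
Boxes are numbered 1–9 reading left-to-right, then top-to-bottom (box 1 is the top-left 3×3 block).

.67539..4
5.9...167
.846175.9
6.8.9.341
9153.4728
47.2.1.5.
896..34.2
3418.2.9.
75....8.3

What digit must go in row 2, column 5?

Cell row 2, column 5 itself could take any of {2, 4, 8} by direct elimination.
Consider where 2 can go in column 5.
row 5, column 5 is out (row 5 already has a 2).
row 6, column 5 is out (row 6 already has a 2).
row 7, column 5 is out (row 7 already has a 2).
row 8, column 5 is out (row 8 already has a 2).
row 9, column 5 is out (box 8 already has a 2).
So the only cell in column 5 that can hold 2 is row 2, column 5.
Therefore row 2, column 5 = 2.

2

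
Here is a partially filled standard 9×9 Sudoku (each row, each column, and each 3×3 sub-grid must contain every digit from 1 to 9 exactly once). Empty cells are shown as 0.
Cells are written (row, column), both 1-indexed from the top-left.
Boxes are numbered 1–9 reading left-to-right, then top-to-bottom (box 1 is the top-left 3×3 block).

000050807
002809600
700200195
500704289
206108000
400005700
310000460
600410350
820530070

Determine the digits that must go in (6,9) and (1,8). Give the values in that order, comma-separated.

6,2

For (6,9):
  Consider where 6 can go in column 9.
  (2,9) is out (row 2 already has a 6).
  (5,9) is out (row 5 already has a 6).
  (7,9) is out (row 7 already has a 6).
  (8,9) is out (row 8 already has a 6).
  (9,9) is out (box 9 already has a 6).
  So the only cell in column 9 that can hold 6 is (6,9).
  So (6,9) = 6.
For (1,8):
  Consider where 2 can go in box 3.
  (2,8) is out (row 2 already has a 2).
  (2,9) is out (row 2 already has a 2).
  So the only cell in box 3 that can hold 2 is (1,8).
  So (1,8) = 2.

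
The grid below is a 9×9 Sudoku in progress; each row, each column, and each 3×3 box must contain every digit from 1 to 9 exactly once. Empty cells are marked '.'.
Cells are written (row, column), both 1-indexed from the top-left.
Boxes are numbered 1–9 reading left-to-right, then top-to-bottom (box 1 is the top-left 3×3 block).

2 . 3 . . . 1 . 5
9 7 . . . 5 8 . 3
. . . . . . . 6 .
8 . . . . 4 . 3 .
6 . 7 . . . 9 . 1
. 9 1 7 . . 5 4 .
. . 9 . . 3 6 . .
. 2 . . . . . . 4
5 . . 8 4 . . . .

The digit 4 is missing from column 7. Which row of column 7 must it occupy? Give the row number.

3

Consider where 4 can go in column 7.
(4,7) is out (row 4 already has a 4).
(8,7) is out (row 8 already has a 4).
(9,7) is out (row 9 already has a 4).
So the only cell in column 7 that can hold 4 is (3,7).
That is row 3.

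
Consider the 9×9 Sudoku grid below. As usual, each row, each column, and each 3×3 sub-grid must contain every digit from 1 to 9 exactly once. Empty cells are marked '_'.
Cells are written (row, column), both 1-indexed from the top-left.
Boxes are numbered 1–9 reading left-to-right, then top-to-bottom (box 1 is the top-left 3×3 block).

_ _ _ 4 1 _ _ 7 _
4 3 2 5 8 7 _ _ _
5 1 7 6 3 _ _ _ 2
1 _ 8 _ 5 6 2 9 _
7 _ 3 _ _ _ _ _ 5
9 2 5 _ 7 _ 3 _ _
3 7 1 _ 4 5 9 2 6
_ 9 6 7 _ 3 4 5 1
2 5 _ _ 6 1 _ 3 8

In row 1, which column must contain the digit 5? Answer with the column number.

7

Consider where 5 can go in row 1.
(1,1) is out (column 1 already has a 5).
(1,2) is out (column 2 already has a 5).
(1,3) is out (column 3 already has a 5).
(1,6) is out (column 6 already has a 5).
(1,9) is out (column 9 already has a 5).
So the only cell in row 1 that can hold 5 is (1,7).
That is column 7.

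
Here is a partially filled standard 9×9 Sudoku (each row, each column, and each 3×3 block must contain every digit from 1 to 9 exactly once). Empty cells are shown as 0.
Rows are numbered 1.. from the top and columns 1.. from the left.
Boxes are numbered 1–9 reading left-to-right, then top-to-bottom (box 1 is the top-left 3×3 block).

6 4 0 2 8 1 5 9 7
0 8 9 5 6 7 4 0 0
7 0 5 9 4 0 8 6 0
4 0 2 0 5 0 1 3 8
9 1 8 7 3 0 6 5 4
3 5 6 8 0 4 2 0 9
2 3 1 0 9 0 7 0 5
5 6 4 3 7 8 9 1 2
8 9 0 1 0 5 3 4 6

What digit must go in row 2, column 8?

2

Row 2 already contains {4, 5, 6, 7, 8, 9}.
Column 8 already contains {1, 3, 4, 5, 6, 9}.
Its 3×3 block (box 3) already contains {4, 5, 6, 7, 8, 9}.
The only value from 1–9 not eliminated is 2, so row 2, column 8 = 2.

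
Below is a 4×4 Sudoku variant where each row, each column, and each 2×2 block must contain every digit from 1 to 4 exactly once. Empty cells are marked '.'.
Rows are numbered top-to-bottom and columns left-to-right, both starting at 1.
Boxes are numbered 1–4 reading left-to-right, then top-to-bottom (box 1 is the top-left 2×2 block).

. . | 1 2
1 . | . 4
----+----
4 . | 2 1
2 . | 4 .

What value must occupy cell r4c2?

Cell r4c2 itself could take any of {1, 3} by direct elimination.
Consider where 1 can go in box 3.
r3c2 is out (row 3 already has a 1).
So the only cell in box 3 that can hold 1 is r4c2.
Therefore r4c2 = 1.

1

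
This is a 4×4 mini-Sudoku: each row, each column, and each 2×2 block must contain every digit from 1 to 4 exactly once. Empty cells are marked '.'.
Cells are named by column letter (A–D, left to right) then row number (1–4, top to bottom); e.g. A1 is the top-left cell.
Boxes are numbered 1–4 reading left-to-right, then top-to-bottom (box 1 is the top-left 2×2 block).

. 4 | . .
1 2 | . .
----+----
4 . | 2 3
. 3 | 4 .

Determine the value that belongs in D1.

Cell D1 itself could take any of {1, 2} by direct elimination.
Consider where 2 can go in box 2.
C1 is out (column C already has a 2).
C2 is out (row 2 already has a 2).
D2 is out (row 2 already has a 2).
So the only cell in box 2 that can hold 2 is D1.
Therefore D1 = 2.

2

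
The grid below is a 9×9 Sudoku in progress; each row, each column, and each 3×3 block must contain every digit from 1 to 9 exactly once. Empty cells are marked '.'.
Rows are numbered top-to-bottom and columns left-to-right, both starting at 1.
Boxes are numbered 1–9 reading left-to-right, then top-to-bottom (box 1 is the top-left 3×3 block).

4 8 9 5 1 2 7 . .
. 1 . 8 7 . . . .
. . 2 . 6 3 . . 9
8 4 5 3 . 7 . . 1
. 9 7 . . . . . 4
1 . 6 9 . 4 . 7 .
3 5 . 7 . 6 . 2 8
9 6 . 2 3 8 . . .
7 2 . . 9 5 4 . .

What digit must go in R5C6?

Row 5 already contains {4, 7, 9}.
Column 6 already contains {2, 3, 4, 5, 6, 7, 8}.
Its 3×3 block (box 5) already contains {3, 4, 7, 9}.
The only value from 1–9 not eliminated is 1, so R5C6 = 1.

1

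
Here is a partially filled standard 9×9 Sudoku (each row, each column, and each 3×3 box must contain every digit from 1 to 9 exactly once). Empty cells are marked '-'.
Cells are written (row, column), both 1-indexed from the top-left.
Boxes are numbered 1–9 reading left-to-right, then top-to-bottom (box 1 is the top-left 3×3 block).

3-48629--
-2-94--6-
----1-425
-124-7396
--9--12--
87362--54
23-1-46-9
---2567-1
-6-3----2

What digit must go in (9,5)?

Cell (9,5) itself could take any of {7, 8, 9} by direct elimination.
Consider where 9 can go in column 5.
(4,5) is out (row 4 already has a 9).
(5,5) is out (row 5 already has a 9).
(7,5) is out (row 7 already has a 9).
So the only cell in column 5 that can hold 9 is (9,5).
Therefore (9,5) = 9.

9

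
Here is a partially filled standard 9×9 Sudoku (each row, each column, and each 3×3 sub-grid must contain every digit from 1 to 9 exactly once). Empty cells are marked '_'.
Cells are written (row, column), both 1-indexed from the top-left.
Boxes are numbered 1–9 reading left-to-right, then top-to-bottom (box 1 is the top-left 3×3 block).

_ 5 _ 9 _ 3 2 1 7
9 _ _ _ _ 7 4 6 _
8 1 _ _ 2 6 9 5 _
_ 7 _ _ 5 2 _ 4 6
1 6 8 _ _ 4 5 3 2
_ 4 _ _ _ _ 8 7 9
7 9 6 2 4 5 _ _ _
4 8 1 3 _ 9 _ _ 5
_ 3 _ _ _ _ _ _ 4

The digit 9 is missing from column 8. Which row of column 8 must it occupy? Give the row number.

Consider where 9 can go in column 8.
(7,8) is out (row 7 already has a 9).
(8,8) is out (row 8 already has a 9).
So the only cell in column 8 that can hold 9 is (9,8).
That is row 9.

9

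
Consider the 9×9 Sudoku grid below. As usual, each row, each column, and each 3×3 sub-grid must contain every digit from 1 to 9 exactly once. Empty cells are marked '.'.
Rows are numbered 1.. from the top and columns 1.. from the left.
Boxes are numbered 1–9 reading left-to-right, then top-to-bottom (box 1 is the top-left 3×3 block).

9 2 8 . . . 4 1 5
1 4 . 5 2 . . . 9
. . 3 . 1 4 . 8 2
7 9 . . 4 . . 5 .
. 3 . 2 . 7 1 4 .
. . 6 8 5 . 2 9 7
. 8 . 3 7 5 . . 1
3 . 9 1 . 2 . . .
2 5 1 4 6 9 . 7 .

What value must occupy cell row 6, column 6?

Cell row 6, column 6 itself could take any of {1, 3} by direct elimination.
Consider where 3 can go in row 6.
row 6, column 1 is out (column 1 already has a 3).
row 6, column 2 is out (column 2 already has a 3).
So the only cell in row 6 that can hold 3 is row 6, column 6.
Therefore row 6, column 6 = 3.

3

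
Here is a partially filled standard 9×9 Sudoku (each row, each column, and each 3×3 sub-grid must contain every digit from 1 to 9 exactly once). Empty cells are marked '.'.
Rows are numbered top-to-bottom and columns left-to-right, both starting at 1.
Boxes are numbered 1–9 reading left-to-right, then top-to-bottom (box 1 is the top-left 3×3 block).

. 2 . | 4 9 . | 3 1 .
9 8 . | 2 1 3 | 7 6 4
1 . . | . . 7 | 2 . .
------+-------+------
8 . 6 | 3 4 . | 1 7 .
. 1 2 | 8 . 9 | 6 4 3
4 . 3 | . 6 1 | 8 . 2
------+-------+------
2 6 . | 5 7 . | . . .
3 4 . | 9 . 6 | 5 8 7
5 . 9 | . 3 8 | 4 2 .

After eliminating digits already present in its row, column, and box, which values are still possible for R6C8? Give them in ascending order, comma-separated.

Row 6 already contains {1, 2, 3, 4, 6, 8}.
Column 8 already contains {1, 2, 4, 6, 7, 8}.
Its 3×3 block (box 6) already contains {1, 2, 3, 4, 6, 7, 8}.
Removing those from 1–9 leaves {5, 9} as the candidates for R6C8.

5,9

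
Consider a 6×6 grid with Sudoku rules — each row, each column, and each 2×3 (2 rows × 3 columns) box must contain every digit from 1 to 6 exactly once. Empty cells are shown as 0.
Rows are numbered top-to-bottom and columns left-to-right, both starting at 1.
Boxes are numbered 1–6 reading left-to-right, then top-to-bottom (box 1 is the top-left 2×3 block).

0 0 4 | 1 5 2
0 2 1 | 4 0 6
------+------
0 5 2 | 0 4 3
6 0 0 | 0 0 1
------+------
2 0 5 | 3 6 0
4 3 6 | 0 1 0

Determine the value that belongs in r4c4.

5

Cell r4c4 itself could take any of {2, 5} by direct elimination.
Consider where 5 can go in row 4.
r4c2 is out (column 2 already has a 5).
r4c3 is out (column 3 already has a 5).
r4c5 is out (column 5 already has a 5).
So the only cell in row 4 that can hold 5 is r4c4.
Therefore r4c4 = 5.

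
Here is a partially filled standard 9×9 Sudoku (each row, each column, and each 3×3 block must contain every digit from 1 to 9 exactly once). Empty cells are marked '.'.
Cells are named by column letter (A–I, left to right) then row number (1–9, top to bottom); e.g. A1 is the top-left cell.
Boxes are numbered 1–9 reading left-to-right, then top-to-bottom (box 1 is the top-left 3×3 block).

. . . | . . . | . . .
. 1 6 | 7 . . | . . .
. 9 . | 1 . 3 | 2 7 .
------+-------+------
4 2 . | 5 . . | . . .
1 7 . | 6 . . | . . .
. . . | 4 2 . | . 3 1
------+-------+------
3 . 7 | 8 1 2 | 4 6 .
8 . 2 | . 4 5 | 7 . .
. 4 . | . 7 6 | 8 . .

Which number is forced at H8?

Cell H8 itself could take any of {1, 9} by direct elimination.
Consider where 1 can go in row 8.
B8 is out (column B already has a 1).
D8 is out (column D already has a 1).
I8 is out (column I already has a 1).
So the only cell in row 8 that can hold 1 is H8.
Therefore H8 = 1.

1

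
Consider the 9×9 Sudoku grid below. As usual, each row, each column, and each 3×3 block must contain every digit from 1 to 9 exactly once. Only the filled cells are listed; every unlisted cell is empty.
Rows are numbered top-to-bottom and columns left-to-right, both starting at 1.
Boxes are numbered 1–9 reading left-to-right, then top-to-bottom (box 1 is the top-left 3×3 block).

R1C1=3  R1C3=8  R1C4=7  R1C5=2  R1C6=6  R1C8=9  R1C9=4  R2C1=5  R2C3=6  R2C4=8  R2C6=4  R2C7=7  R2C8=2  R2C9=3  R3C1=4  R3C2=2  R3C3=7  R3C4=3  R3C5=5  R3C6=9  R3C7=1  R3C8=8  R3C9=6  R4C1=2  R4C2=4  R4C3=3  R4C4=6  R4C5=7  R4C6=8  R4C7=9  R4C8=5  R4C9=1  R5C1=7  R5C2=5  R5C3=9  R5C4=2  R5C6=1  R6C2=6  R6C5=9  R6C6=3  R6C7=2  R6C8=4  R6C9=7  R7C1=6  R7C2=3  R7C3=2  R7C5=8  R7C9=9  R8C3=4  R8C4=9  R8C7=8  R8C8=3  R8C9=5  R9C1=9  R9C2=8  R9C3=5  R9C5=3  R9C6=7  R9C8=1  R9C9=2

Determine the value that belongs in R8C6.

2

Row 8 already contains {3, 4, 5, 8, 9}.
Column 6 already contains {1, 3, 4, 6, 7, 8, 9}.
Its 3×3 block (box 8) already contains {3, 7, 8, 9}.
The only value from 1–9 not eliminated is 2, so R8C6 = 2.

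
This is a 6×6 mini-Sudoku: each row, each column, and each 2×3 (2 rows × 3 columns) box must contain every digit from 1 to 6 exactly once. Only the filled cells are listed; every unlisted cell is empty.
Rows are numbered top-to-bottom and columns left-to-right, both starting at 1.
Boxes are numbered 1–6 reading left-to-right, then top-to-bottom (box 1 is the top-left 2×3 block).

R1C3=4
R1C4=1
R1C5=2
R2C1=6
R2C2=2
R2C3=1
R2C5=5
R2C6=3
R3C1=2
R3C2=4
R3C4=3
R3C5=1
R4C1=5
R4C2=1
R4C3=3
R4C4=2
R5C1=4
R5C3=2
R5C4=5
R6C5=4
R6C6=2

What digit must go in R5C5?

Cell R5C5 itself could take any of {3, 6} by direct elimination.
Consider where 3 can go in column 5.
R4C5 is out (row 4 already has a 3).
So the only cell in column 5 that can hold 3 is R5C5.
Therefore R5C5 = 3.

3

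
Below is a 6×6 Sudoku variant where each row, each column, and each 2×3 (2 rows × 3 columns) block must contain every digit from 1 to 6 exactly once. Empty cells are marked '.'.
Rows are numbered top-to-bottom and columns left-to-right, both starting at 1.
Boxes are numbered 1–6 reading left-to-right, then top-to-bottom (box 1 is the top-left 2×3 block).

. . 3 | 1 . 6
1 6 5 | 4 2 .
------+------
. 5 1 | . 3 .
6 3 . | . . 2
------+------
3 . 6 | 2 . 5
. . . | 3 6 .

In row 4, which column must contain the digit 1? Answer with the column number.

Consider where 1 can go in row 4.
r4c3 is out (column 3 already has a 1).
r4c4 is out (column 4 already has a 1).
So the only cell in row 4 that can hold 1 is r4c5.
That is column 5.

5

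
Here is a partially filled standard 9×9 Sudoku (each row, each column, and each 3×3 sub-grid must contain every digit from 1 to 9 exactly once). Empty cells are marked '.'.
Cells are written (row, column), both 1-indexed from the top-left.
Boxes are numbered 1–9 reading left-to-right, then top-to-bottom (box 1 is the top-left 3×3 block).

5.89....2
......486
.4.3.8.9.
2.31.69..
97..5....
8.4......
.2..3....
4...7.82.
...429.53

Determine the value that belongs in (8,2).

Cell (8,2) itself could take any of {1, 3, 5, 6, 9} by direct elimination.
Consider where 3 can go in row 8.
(8,3) is out (column 3 already has a 3).
(8,4) is out (column 4 already has a 3).
(8,6) is out (box 8 already has a 3).
(8,9) is out (column 9 already has a 3).
So the only cell in row 8 that can hold 3 is (8,2).
Therefore (8,2) = 3.

3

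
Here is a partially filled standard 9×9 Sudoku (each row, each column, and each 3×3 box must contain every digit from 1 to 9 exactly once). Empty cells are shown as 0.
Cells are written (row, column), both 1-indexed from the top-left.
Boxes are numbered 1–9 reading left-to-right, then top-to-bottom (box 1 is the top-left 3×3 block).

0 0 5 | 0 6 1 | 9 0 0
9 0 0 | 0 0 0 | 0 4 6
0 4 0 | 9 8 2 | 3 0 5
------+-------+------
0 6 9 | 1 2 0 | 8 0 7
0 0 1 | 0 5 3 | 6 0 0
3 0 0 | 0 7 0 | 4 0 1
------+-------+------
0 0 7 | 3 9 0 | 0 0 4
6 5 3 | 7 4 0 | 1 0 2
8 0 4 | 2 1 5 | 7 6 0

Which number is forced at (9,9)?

3

Cell (9,9) itself could take any of {3, 9} by direct elimination.
Consider where 3 can go in row 9.
(9,2) is out (box 7 already has a 3).
So the only cell in row 9 that can hold 3 is (9,9).
Therefore (9,9) = 3.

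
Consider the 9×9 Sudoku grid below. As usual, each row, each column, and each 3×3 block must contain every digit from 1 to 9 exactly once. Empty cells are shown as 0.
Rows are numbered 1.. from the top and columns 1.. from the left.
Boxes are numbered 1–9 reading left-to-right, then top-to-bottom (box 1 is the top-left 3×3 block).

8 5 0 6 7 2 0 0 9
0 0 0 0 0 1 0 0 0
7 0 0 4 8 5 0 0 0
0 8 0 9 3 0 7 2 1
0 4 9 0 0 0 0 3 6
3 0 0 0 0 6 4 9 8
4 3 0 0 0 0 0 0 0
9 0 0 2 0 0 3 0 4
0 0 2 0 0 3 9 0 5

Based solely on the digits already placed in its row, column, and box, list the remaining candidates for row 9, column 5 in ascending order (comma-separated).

1,4,6

Row 9 already contains {2, 3, 5, 9}.
Column 5 already contains {3, 7, 8}.
Its 3×3 block (box 8) already contains {2, 3}.
Removing those from 1–9 leaves {1, 4, 6} as the candidates for row 9, column 5.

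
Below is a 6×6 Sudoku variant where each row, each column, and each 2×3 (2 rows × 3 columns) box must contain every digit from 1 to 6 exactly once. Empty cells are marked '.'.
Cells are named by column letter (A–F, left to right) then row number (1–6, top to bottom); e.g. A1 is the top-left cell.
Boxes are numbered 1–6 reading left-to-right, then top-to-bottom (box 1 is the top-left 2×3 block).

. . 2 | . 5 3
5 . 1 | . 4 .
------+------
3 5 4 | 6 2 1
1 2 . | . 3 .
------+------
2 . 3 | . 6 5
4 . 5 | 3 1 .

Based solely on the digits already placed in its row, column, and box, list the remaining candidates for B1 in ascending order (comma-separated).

4,6

Row 1 already contains {2, 3, 5}.
Column B already contains {2, 5}.
Its 2×3 block (box 1) already contains {1, 2, 5}.
Removing those from 1–6 leaves {4, 6} as the candidates for B1.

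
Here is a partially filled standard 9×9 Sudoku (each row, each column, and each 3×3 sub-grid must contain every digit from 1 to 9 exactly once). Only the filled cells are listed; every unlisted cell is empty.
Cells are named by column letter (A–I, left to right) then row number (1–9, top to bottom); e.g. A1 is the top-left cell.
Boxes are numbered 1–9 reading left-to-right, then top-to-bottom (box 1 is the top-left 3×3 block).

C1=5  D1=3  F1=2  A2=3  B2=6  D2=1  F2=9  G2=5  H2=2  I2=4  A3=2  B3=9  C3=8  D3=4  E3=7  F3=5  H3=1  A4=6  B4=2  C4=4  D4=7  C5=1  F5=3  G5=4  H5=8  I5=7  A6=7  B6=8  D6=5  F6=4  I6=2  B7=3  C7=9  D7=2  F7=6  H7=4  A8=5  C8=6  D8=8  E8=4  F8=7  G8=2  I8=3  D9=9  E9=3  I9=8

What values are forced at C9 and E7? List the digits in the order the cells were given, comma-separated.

For C9:
  Consider where 2 can go in box 7.
  A7 is out (row 7 already has a 2).
  B8 is out (row 8 already has a 2).
  A9 is out (column A already has a 2).
  B9 is out (column B already has a 2).
  So the only cell in box 7 that can hold 2 is C9.
  So C9 = 2.
For E7:
  Consider where 5 can go in box 8.
  F9 is out (column F already has a 5).
  So the only cell in box 8 that can hold 5 is E7.
  So E7 = 5.

2,5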